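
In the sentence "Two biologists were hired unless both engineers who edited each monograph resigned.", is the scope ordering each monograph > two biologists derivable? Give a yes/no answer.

*each monograph* occurs within the relative clause *who edited each monograph*, which is itself inside the adjunct *unless both engineers who edited each monograph resigned*.
Nested islands: the RC island is itself inside an adjunct island, so wide scope is doubly excluded.
There is no licit LF on which *each monograph* c-commands *two biologists*.

No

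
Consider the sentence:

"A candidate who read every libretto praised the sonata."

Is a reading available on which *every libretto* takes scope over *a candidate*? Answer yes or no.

No

The DP *every libretto* is contained in the relative clause *who read every libretto*.
Relative clauses are scope islands: a quantifier cannot QR out of a relative clause to take scope in the matrix clause.
Hence only narrow scope for *every libretto* (under *a candidate*) survives.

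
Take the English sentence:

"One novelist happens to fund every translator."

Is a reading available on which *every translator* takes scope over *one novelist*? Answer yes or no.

Infinitival complements of raising predicates do not block QR; *every translator* and *one novelist* are effectively clausemates.
Nothing blocks QR of the lower DP to a position above the higher one, so inverse scope is available.

Yes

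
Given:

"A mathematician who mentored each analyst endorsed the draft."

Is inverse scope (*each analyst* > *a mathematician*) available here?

No

*each analyst* is embedded in the relative clause *who mentored each analyst*.
Relative clauses are scope islands: a quantifier cannot QR out of a relative clause to take scope in the matrix clause.
The inverse ordering *each analyst* > *a mathematician* is therefore underivable.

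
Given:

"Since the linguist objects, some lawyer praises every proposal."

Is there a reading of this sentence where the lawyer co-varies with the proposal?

Yes

This is the *every proposal* > *some lawyer* reading.
Neither queried DP is inside the adjunct, so the adjunct-island constraint does not apply.
QR within a single clause is free, so the lower quantifier may take scope over the higher one.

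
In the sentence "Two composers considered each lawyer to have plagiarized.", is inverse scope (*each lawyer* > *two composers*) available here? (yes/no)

Yes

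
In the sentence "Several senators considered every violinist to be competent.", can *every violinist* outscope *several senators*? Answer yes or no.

*every violinist* is the subject of an ECM infinitive — the infinitival complement of an ECM verb is not a scope island, so *every violinist* can raise into the matrix clause.
Nothing blocks QR of the lower DP to a position above the higher one, so inverse scope is available.

Yes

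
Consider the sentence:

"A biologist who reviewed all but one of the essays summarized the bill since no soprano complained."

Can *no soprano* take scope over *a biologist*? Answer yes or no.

No

*no soprano* sits inside the adjunct clause *since no soprano complained*.
Adjunct clauses are scope islands: a quantifier inside an adjunct cannot raise into the matrix clause.
*no soprano* is confined to the island and cannot take scope over *a biologist*.
(Only the surface reading survives: one fixed biologist with respect to all the relevant sopranos.)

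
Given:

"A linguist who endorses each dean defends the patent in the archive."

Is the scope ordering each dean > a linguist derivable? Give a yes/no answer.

No

Structurally, *each dean* is inside the relative clause *who endorses each dean*.
Relative clauses are scope islands: a quantifier cannot QR out of a relative clause to take scope in the matrix clause.
So *each dean* cannot raise high enough to outscope *a linguist*; only the surface ordering *a linguist* > *each dean* is available.
(Only the surface reading survives: one fixed linguist with respect to all the relevant deans.)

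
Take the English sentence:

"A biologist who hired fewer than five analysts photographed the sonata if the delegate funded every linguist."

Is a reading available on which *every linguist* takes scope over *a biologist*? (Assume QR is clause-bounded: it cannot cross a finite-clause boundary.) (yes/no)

Structurally, *every linguist* is inside the adjunct clause *if the delegate funded every linguist*.
Adjuncts are opaque for quantifier raising; a quantifier in an adjunct stays inside it.
There is no licit LF on which *every linguist* c-commands *a biologist*.

No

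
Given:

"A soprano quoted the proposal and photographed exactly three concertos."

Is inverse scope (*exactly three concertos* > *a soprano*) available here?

No

*exactly three concertos* is embedded in one conjunct of the coordinate structure (*photographed exactly three concertos*).
The Coordinate Structure Constraint blocks movement (including QR) out of a single conjunct.
So the wide-scope reading for *exactly three concertos* is blocked.
(Only the surface reading survives: one fixed soprano with respect to all the relevant concertos.)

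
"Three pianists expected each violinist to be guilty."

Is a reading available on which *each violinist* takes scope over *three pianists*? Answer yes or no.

*each violinist* is an ECM subject; ECM complements are not islands, and the embedded quantifier may take matrix scope.
Since no island is crossed, the inverse ordering is licensed alongside surface scope.
The sentence is scopally ambiguous between *three pianists* > *each violinist* and *each violinist* > *three pianists*.

Yes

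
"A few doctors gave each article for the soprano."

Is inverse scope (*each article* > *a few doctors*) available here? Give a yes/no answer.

*a few doctors* and *each article* are co-arguments of the matrix verb, with nothing but a clause-internal boundary between them.
Nothing blocks QR of the lower DP to a position above the higher one, so inverse scope is available.

Yes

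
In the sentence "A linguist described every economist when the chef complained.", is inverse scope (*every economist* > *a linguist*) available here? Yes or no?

*every economist* is a matrix argument; the adjunct is an island but the target quantifier is outside it.
With no island boundary between them, the object can take inverse scope over the subject via ordinary QR within the clause.
Both orderings are possible: *a linguist* > *every economist* and *every economist* > *a linguist*.

Yes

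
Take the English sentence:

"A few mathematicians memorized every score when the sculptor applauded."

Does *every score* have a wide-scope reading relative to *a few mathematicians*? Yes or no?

The adjunct island is irrelevant here — *every score* and *a few mathematicians* are both in the matrix clause.
With no island boundary between them, the object can take inverse scope over the subject via ordinary QR within the clause.

Yes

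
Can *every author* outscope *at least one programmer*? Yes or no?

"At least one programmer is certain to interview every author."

*every author* is inside a raising infinitive, which is transparent to QR (no CP barrier), so it behaves as a matrix argument.
Since no island is crossed, the inverse ordering is licensed alongside surface scope.

Yes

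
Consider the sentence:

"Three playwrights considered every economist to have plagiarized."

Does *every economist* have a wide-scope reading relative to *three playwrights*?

This is an ECM construction: *every economist* is the infinitival subject, Case-marked by the matrix verb, and the infinitive is transparent for QR.
No island intervenes, so both surface and inverse scope are derivable.
The sentence is scopally ambiguous between *three playwrights* > *every economist* and *every economist* > *three playwrights*.

Yes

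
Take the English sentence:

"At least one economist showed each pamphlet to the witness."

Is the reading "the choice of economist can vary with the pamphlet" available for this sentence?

Yes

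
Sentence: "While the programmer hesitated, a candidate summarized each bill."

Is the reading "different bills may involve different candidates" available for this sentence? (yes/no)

That reading corresponds to *each bill* > *a candidate*.
Neither queried DP is inside the adjunct, so the adjunct-island constraint does not apply.
Nothing blocks QR of the lower DP to a position above the higher one, so inverse scope is available.
Both orderings are possible: *a candidate* > *each bill* and *each bill* > *a candidate*.

Yes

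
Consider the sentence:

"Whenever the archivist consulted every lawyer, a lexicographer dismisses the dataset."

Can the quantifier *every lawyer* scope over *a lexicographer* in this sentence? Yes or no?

*every lawyer* occurs within the adjunct clause *whenever the archivist consulted every lawyer*.
Adjunct clauses are scope islands: a quantifier inside an adjunct cannot raise into the matrix clause.
*every lawyer* > *a lexicographer* would require crossing that boundary, which is illicit.

No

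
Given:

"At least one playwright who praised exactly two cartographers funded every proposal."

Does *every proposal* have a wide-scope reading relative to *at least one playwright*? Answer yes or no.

Yes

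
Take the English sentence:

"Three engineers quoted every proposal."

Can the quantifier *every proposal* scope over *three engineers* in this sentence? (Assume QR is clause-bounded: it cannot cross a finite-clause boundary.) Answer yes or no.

Yes

*every proposal* and *three engineers* are in the same minimal clause.
No island intervenes, so both surface and inverse scope are derivable.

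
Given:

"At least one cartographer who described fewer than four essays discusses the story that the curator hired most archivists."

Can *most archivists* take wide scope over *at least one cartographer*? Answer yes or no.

No

*most archivists* occurs within the complex NP *the story that the curator hired most archivists*.
The complex NP is opaque for QR — the quantifier is frozen inside the noun's complement.
Hence only narrow scope for *most archivists* (under *at least one cartographer*) survives.
(Only the surface reading survives: one fixed cartographer with respect to all the relevant archivists.)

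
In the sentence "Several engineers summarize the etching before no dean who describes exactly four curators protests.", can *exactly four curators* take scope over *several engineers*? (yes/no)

No

Structurally, *exactly four curators* is inside the relative clause *who describes exactly four curators*, which is itself inside the adjunct *before no dean who describes exactly four curators protests*.
Even if one barrier were somehow void, the other would still block QR.
There is no licit LF on which *exactly four curators* c-commands *several engineers*.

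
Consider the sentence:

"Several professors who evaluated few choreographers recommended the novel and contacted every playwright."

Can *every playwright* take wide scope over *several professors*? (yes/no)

No

The target quantifier *every playwright* is part of one conjunct of the coordinate structure (*contacted every playwright*).
QR out of a conjunct would have to apply non-ATB, which the CSC forbids.
*every playwright* is confined to the island and cannot take scope over *several professors*.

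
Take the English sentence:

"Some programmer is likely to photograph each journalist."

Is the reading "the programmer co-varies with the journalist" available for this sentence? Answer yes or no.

The paraphrase describes the scope ordering *each journalist* > *some programmer*.
*each journalist* is inside a raising infinitive, which is transparent to QR (no CP barrier), so it behaves as a matrix argument.
With no island boundary between them, the object can take inverse scope over the subject via ordinary QR within the clause.

Yes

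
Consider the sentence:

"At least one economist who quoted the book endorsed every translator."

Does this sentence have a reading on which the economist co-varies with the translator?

The paraphrase describes the scope ordering *every translator* > *at least one economist*.
*every translator* is a matrix argument; only *at least one economist* is modified by the relative clause *who quoted the book*, so the RC island is irrelevant to the target quantifier.
QR within a single clause is free, so the lower quantifier may take scope over the higher one.
The sentence is scopally ambiguous between *at least one economist* > *every translator* and *every translator* > *at least one economist*.

Yes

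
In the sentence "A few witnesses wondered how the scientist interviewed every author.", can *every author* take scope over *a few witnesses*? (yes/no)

Structurally, *every author* is inside the embedded question *how the scientist interviewed every author*.
Embedded wh-clauses are opaque for QR, so the quantifier stays inside the question.
So *every author* cannot raise high enough to outscope *a few witnesses*; only the surface ordering *a few witnesses* > *every author* is available.

No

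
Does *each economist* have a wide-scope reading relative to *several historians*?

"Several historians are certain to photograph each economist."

The matrix predicate is a raising verb, whose infinitival complement is not a scope island — *each economist* can QR into the matrix clause.
Since no island is crossed, the inverse ordering is licensed alongside surface scope.
Both orderings are possible: *several historians* > *each economist* and *each economist* > *several historians*.

Yes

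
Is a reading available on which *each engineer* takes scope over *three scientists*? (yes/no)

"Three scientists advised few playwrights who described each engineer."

*each engineer* occurs within the relative clause *who described each engineer* modifying *few playwrights*.
Quantifiers inside a relative clause are trapped there; the RC boundary blocks QR.
*each engineer* is confined to the island and cannot take scope over *three scientists*.

No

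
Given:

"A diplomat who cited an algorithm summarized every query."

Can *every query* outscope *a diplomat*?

*every query* is a matrix argument; only *a diplomat* is modified by the relative clause *who cited an algorithm*, so the RC island is irrelevant to the target quantifier.
No island intervenes, so both surface and inverse scope are derivable.

Yes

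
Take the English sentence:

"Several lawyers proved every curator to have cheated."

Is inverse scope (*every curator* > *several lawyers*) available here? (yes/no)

*every curator* is an ECM subject; ECM complements are not islands, and the embedded quantifier may take matrix scope.
Since no island is crossed, the inverse ordering is licensed alongside surface scope.

Yes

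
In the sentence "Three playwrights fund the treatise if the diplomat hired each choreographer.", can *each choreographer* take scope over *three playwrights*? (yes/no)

*each choreographer* occurs within the adjunct clause *if the diplomat hired each choreographer*.
Scope out of an adjunct clause is unavailable: QR respects the adjunct-island constraint.
Hence only narrow scope for *each choreographer* (under *three playwrights*) survives.

No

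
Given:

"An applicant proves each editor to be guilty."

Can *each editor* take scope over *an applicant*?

Yes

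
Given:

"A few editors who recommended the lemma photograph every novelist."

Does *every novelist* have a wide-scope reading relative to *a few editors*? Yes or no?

Yes

Although the sentence contains a relative clause (*who recommended the lemma*), *every novelist* is outside it, in the matrix VP.
QR within a single clause is free, so the lower quantifier may take scope over the higher one.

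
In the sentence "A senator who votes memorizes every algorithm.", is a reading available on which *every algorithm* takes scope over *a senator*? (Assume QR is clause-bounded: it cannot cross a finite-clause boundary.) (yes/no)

Yes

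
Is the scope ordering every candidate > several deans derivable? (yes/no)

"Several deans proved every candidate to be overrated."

*every candidate* is the subject of an ECM infinitive — the infinitival complement of an ECM verb is not a scope island, so *every candidate* can raise into the matrix clause.
With no island boundary between them, the object can take inverse scope over the subject via ordinary QR within the clause.

Yes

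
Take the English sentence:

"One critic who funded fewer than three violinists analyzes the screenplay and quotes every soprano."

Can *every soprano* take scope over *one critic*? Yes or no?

The target quantifier *every soprano* is part of one conjunct of the coordinate structure (*quotes every soprano*).
QR out of a conjunct would have to apply non-ATB, which the CSC forbids.
So the wide-scope reading for *every soprano* is blocked.

No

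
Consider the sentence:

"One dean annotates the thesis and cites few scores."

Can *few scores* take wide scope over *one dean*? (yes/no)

The target quantifier *few scores* is part of one conjunct of the coordinate structure (*cites few scores*).
QR out of a conjunct would have to apply non-ATB, which the CSC forbids.
So *few scores* cannot raise to a position above *one dean*.

No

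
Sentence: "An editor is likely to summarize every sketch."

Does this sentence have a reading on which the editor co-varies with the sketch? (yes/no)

Yes

The described interpretation is the *every sketch* > *an editor* scoping.
Infinitival complements of raising predicates do not block QR; *every sketch* and *an editor* are effectively clausemates.
With no island boundary between them, the object can take inverse scope over the subject via ordinary QR within the clause.
So *every sketch* > *an editor* is among the available readings.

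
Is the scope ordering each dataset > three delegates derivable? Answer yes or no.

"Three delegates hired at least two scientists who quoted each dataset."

No

*each dataset* sits inside the relative clause *who quoted each dataset* modifying *at least two scientists*.
The relative clause forms an island for QR, so the quantifier is confined to the head noun's restrictor.
So *each dataset* cannot raise to a position above *three delegates*.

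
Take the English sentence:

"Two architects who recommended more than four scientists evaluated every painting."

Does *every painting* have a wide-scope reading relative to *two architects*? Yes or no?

The relative clause *who recommended more than four scientists* modifies *two architects*, but *every painting* is not inside that relative clause — it is an argument of the matrix verb.
Since no island is crossed, the inverse ordering is licensed alongside surface scope.
So *every painting* > *two architects* is among the available readings.

Yes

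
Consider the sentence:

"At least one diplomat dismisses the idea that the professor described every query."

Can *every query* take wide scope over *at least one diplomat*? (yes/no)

Structurally, *every query* is inside the complex NP *the idea that the professor described every query*.
A that-clause complement to a noun is an island; QR cannot cross the NP boundary.
So *every query* cannot raise high enough to outscope *at least one diplomat*; only the surface ordering *at least one diplomat* > *every query* is available.
(Only the surface reading survives: one fixed diplomat with respect to all the relevant queries.)

No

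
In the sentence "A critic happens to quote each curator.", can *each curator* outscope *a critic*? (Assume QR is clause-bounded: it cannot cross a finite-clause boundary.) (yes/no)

Yes

The matrix predicate is a raising verb, whose infinitival complement is not a scope island — *each curator* can QR into the matrix clause.
No island intervenes, so both surface and inverse scope are derivable.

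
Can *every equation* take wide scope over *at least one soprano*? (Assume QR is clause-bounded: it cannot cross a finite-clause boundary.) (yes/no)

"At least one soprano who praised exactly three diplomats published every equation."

Although the sentence contains a relative clause (*who praised exactly three diplomats*), *every equation* is outside it, in the matrix VP.
Ordinary QR to a clause-peripheral position gives the wide-scope LF for the lower DP.

Yes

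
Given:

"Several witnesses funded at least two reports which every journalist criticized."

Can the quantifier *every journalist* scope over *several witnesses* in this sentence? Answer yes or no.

No

Structurally, *every journalist* is inside the relative clause *which every journalist criticized* modifying *at least two reports*.
QR out of a relative clause is ruled out by the relative-clause island constraint.
*every journalist* > *several witnesses* would require crossing that boundary, which is illicit.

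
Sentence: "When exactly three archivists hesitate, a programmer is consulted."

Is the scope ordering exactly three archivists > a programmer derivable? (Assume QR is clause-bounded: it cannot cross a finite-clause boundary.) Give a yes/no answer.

No

*exactly three archivists* sits inside the adjunct clause *when exactly three archivists hesitate*.
Adjunct clauses are scope islands: a quantifier inside an adjunct cannot raise into the matrix clause.
So the wide-scope reading for *exactly three archivists* is blocked.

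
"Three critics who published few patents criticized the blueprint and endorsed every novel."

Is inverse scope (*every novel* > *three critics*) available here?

The DP *every novel* is contained in one conjunct of the coordinate structure (*endorsed every novel*).
Asymmetric QR out of one conjunct violates the Coordinate Structure Constraint.
The inverse ordering *every novel* > *three critics* is therefore underivable.

No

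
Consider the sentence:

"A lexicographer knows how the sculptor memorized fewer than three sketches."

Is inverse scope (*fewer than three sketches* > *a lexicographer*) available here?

No

The target quantifier *fewer than three sketches* is part of the embedded question *how the sculptor memorized fewer than three sketches*.
An indirect question is a wh-island; the filled [Spec,CP] blocks QR across the CP edge.
There is no licit LF on which *fewer than three sketches* c-commands *a lexicographer*.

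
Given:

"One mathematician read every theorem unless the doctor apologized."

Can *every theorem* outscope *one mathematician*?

The adjunct clause does not contain *every theorem*, which is the matrix object.
QR within a single clause is free, so the lower quantifier may take scope over the higher one.
So *every theorem* > *one mathematician* is among the available readings.

Yes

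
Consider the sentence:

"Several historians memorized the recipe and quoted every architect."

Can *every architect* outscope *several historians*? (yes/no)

No

The target quantifier *every architect* is part of one conjunct of the coordinate structure (*quoted every architect*).
Asymmetric QR out of one conjunct violates the Coordinate Structure Constraint.
So the wide-scope reading for *every architect* is blocked.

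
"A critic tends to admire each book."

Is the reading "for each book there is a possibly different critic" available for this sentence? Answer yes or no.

The paraphrase describes the scope ordering *each book* > *a critic*.
Infinitival complements of raising predicates do not block QR; *each book* and *a critic* are effectively clausemates.
With no island boundary between them, the object can take inverse scope over the subject via ordinary QR within the clause.

Yes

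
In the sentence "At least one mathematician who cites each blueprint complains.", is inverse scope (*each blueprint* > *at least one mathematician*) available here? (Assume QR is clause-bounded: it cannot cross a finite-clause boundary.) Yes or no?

No

*each blueprint* sits inside the relative clause *who cites each blueprint*.
QR out of a relative clause is ruled out by the relative-clause island constraint.
So *each blueprint* cannot raise high enough to outscope *at least one mathematician*; only the surface ordering *at least one mathematician* > *each blueprint* is available.
(Only the surface reading survives: one fixed mathematician with respect to all the relevant blueprints.)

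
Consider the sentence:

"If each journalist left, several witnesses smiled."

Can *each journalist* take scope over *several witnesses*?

The target quantifier *each journalist* is part of the adjunct clause *if each journalist left*.
Adjunct clauses are scope islands: a quantifier inside an adjunct cannot raise into the matrix clause.
*each journalist* is confined to the island and cannot take scope over *several witnesses*.

No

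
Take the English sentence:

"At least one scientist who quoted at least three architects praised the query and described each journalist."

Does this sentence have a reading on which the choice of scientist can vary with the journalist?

No

The paraphrase describes the scope ordering *each journalist* > *at least one scientist*.
Structurally, *each journalist* is inside one conjunct of the coordinate structure (*described each journalist*).
The Coordinate Structure Constraint blocks movement (including QR) out of a single conjunct.
The inverse ordering *each journalist* > *at least one scientist* is therefore underivable.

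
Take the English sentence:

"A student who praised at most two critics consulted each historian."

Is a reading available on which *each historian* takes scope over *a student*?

The RC *who praised at most two critics* is an island, but *each historian* is not inside it — it is the matrix object, a clausemate of *a student*.
With no island boundary between them, the object can take inverse scope over the subject via ordinary QR within the clause.

Yes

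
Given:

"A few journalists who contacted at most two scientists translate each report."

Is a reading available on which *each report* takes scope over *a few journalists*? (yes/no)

*each report* is a matrix argument; only *a few journalists* is modified by the relative clause *who contacted at most two scientists*, so the RC island is irrelevant to the target quantifier.
Since no island is crossed, the inverse ordering is licensed alongside surface scope.
Both orderings are possible: *a few journalists* > *each report* and *each report* > *a few journalists*.

Yes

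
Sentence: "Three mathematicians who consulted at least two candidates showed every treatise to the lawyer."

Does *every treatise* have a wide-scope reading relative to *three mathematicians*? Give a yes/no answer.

Although the sentence contains a relative clause (*who consulted at least two candidates*), *every treatise* is outside it, in the matrix VP.
Nothing blocks QR of the lower DP to a position above the higher one, so inverse scope is available.

Yes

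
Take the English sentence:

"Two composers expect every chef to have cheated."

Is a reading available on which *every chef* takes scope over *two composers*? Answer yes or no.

*every chef* is the subject of an ECM infinitive — the infinitival complement of an ECM verb is not a scope island, so *every chef* can raise into the matrix clause.
QR within a single clause is free, so the lower quantifier may take scope over the higher one.
Both orderings are possible: *two composers* > *every chef* and *every chef* > *two composers*.

Yes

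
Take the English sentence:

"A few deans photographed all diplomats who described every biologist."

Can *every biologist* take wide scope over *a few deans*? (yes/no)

*every biologist* is embedded in the relative clause *who described every biologist* modifying *all diplomats*.
Relative clauses block scope extraction: QR cannot target a position outside the modified NP.
*every biologist* is confined to the island and cannot take scope over *a few deans*.

No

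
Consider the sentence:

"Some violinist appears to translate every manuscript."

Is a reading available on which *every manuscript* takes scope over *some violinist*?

*every manuscript* is inside a raising infinitive, which is transparent to QR (no CP barrier), so it behaves as a matrix argument.
Nothing blocks QR of the lower DP to a position above the higher one, so inverse scope is available.

Yes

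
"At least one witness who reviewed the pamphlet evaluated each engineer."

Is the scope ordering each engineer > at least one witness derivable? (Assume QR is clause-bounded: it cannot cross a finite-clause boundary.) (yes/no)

Yes

Although the sentence contains a relative clause (*who reviewed the pamphlet*), *each engineer* is outside it, in the matrix VP.
Nothing blocks QR of the lower DP to a position above the higher one, so inverse scope is available.
Both orderings are possible: *at least one witness* > *each engineer* and *each engineer* > *at least one witness*.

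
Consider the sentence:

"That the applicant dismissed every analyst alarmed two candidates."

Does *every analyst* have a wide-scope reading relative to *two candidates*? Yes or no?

No

The target quantifier *every analyst* is part of the sentential subject *that the applicant dismissed every analyst*.
Sentential subjects are islands: a quantifier inside the subject clause cannot raise over the matrix predicate.
*every analyst* is confined to the island and cannot take scope over *two candidates*.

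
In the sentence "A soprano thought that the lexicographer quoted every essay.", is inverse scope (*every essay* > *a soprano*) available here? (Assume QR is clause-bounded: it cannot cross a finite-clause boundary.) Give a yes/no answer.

No

*every essay* sits inside the finite complement clause *that the lexicographer quoted every essay*.
QR is clause-bounded, so the finite complement is a scope island for the embedded quantifier.
Hence only narrow scope for *every essay* (under *a soprano*) survives.
(Only the surface reading survives: one fixed soprano with respect to all the relevant essays.)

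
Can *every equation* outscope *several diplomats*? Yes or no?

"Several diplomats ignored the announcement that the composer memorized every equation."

No

*every equation* occurs within the complex NP *the announcement that the composer memorized every equation*.
A that-clause complement to a noun is an island; QR cannot cross the NP boundary.
The inverse ordering *every equation* > *several diplomats* is therefore underivable.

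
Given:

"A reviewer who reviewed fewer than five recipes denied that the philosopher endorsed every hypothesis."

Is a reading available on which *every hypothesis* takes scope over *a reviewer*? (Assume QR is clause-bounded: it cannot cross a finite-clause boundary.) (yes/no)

No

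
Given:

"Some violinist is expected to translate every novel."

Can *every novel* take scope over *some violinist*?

Infinitival complements of raising predicates do not block QR; *every novel* and *some violinist* are effectively clausemates.
Ordinary QR to a clause-peripheral position gives the wide-scope LF for the lower DP.

Yes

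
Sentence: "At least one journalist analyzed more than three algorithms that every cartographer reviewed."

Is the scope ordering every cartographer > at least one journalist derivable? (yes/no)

No

*every cartographer* occurs within the relative clause *that every cartographer reviewed* modifying *more than three algorithms*.
Quantifiers inside a relative clause are trapped there; the RC boundary blocks QR.
So the wide-scope reading for *every cartographer* is blocked.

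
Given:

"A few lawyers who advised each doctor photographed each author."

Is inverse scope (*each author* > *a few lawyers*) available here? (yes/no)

*each author* is a matrix argument; only *a few lawyers* is modified by the relative clause *who advised each doctor*, so the RC island is irrelevant to the target quantifier.
No island intervenes, so both surface and inverse scope are derivable.
So *each author* > *a few lawyers* is among the available readings.

Yes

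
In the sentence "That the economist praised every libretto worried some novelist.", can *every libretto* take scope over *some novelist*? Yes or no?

No

*every libretto* occurs within the sentential subject *that the economist praised every libretto*.
The subject-island constraint blocks QR out of a clausal subject.
So *every libretto* cannot raise to a position above *some novelist*.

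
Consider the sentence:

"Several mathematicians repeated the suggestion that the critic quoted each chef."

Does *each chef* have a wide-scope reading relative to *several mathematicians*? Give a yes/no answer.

The target quantifier *each chef* is part of the complex NP *the suggestion that the critic quoted each chef*.
Noun-complement clauses are scope islands (the Complex NP Constraint): a quantifier inside one cannot scope into the matrix.
So the wide-scope reading for *each chef* is blocked.

No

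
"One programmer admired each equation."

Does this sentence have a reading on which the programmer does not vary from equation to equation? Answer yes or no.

Yes

This is the *one programmer* > *each equation* reading.
Nothing needs to raise for *one programmer* > *each equation*, so no island constraint is at stake.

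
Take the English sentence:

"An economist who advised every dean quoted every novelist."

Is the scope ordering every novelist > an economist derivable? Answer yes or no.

*every novelist* is a matrix argument; only *an economist* is modified by the relative clause *who advised every dean*, so the RC island is irrelevant to the target quantifier.
Nothing blocks QR of the lower DP to a position above the higher one, so inverse scope is available.
Both orderings are possible: *an economist* > *every novelist* and *every novelist* > *an economist*.

Yes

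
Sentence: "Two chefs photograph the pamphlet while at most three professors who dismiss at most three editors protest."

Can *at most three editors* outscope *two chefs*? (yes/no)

*at most three editors* occurs within the relative clause *who dismiss at most three editors*, which is itself inside the adjunct *while at most three professors who dismiss at most three editors protest*.
The quantifier would have to escape first the RC and then the adjunct — two independent island violations.
Hence only narrow scope for *at most three editors* (under *two chefs*) survives.

No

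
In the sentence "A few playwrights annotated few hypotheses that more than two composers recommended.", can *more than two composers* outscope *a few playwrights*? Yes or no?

No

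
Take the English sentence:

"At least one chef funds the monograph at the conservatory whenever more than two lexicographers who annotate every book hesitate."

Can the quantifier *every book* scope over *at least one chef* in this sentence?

No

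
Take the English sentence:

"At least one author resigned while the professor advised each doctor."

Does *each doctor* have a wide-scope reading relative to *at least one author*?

No

The DP *each doctor* is contained in the adjunct clause *while the professor advised each doctor*.
Scope out of an adjunct clause is unavailable: QR respects the adjunct-island constraint.
There is no licit LF on which *each doctor* c-commands *at least one author*.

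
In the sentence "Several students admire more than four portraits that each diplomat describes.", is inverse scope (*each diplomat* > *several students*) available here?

*each diplomat* is embedded in the relative clause *that each diplomat describes* modifying *more than four portraits*.
A relative clause is a scope island — quantifier raising cannot cross its boundary.
So *each diplomat* cannot raise high enough to outscope *several students*; only the surface ordering *several students* > *each diplomat* is available.

No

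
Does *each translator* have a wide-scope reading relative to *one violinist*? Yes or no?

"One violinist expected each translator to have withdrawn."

Yes

This is an ECM construction: *each translator* is the infinitival subject, Case-marked by the matrix verb, and the infinitive is transparent for QR.
No island intervenes, so both surface and inverse scope are derivable.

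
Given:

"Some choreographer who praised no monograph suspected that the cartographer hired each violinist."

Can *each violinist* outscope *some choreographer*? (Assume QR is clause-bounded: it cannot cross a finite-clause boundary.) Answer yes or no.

No

Structurally, *each violinist* is inside the finite complement clause *that the cartographer hired each violinist*.
QR is clause-bounded, so the finite complement is a scope island for the embedded quantifier.
So *each violinist* cannot raise high enough to outscope *some choreographer*; only the surface ordering *some choreographer* > *each violinist* is available.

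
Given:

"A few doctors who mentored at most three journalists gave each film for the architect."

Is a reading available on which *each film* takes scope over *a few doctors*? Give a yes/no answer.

The relative clause *who mentored at most three journalists* modifies *a few doctors*, but *each film* is not inside that relative clause — it is an argument of the matrix verb.
Since no island is crossed, the inverse ordering is licensed alongside surface scope.

Yes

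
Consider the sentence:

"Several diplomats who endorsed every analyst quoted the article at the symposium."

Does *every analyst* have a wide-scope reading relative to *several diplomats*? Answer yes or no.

*every analyst* sits inside the relative clause *who endorsed every analyst*.
Relative clauses are scope islands: a quantifier cannot QR out of a relative clause to take scope in the matrix clause.
So the wide-scope reading for *every analyst* is blocked.

No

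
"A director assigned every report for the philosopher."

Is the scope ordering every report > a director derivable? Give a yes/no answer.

Both DPs are arguments of the same predicate; there is no clause or island boundary between them.
Since no island is crossed, the inverse ordering is licensed alongside surface scope.
Both orderings are possible: *a director* > *every report* and *every report* > *a director*.

Yes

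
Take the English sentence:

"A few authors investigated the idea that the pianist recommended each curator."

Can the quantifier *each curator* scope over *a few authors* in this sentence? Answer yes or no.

No

*each curator* is embedded in the complex NP *the idea that the pianist recommended each curator*.
Noun-complement clauses are scope islands (the Complex NP Constraint): a quantifier inside one cannot scope into the matrix.
So *each curator* cannot raise to a position above *a few authors*.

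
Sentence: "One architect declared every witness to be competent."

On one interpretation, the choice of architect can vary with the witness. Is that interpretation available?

The paraphrase describes the scope ordering *every witness* > *one architect*.
This is an ECM construction: *every witness* is the infinitival subject, Case-marked by the matrix verb, and the infinitive is transparent for QR.
QR within a single clause is free, so the lower quantifier may take scope over the higher one.

Yes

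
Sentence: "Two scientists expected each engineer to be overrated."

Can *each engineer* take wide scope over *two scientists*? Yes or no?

ECM infinitives lack a CP barrier, so *each engineer* can QR over the matrix subject *two scientists*.
Ordinary QR to a clause-peripheral position gives the wide-scope LF for the lower DP.

Yes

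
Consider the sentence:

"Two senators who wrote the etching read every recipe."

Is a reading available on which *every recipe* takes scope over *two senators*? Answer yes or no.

Although the sentence contains a relative clause (*who wrote the etching*), *every recipe* is outside it, in the matrix VP.
Clause-internal QR can adjoin the lower DP above the subject, yielding the inverse reading.

Yes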